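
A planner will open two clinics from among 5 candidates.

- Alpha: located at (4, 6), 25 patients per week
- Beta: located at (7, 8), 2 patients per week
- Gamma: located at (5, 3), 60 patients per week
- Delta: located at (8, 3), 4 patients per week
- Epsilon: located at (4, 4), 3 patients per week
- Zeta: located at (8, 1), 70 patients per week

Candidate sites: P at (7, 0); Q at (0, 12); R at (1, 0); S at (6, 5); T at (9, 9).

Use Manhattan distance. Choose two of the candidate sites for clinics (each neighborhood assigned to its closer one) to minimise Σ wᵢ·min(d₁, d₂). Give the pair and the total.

{P, S}, total 428

Evaluate every pair (each demand assigned to the nearer of the two):
  {P, S}: total = 428
  {P, T}: total = 683
  {S, T}: total = 706
  {Q, S}: total = 708
  {R, S}: total = 708
  {P, Q}: total = 718
  {P, R}: total = 718
  {R, T}: total = 1235
  {Q, R}: total = 1288
  {Q, T}: total = 1494
Best pair: {P, S} with total 428.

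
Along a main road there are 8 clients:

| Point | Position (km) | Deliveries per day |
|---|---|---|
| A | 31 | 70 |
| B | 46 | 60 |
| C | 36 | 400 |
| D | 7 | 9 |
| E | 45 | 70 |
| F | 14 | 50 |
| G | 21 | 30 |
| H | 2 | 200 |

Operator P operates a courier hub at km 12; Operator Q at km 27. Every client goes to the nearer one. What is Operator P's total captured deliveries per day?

259

The indifferent point is the midpoint (12+27)/2 = 19.5; clients left of it (closer to Operator P at 12) go to Operator P, those right go to Operator Q.
  H at 2 (w=200) → Operator P
  D at 7 (w=9) → Operator P
  F at 14 (w=50) → Operator P
  G at 21 (w=30) → Operator Q
  A at 31 (w=70) → Operator Q
  C at 36 (w=400) → Operator Q
  E at 45 (w=70) → Operator Q
  B at 46 (w=60) → Operator Q
Operator P captures 259; Operator Q captures 630.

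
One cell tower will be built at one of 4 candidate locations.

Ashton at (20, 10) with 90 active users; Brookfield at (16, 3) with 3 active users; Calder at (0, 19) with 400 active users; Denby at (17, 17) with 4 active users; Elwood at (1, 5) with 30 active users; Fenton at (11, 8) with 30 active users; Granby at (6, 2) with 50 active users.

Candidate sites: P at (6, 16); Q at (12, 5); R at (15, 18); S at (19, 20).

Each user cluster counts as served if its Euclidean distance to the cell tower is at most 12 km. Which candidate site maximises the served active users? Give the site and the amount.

Coverage radius r = 12 km; a point is covered iff (Δx)²+(Δy)² ≤ 12² = 144.
  P (6, 16): covers {Calder, Denby, Fenton} → 434
  Q (12, 5): covers {Ashton, Brookfield, Elwood, Fenton, Granby} → 203
  R (15, 18): covers {Ashton, Denby, Fenton} → 124
  S (19, 20): covers {Ashton, Denby} → 94
Maximum coverage at P: 434 active users.

P, covering 434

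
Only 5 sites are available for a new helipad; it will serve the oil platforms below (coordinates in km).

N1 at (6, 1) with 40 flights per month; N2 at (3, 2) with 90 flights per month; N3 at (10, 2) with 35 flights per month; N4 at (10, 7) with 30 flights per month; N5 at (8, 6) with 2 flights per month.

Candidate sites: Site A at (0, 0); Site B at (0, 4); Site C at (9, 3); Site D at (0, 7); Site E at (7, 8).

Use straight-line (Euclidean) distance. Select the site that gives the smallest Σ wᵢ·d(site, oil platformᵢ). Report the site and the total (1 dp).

Site C, total 871.2 km

Total weighted distance at each candidate:
  Site A (0, 0): total = 1310.9
  Site B (0, 4): total = 1279.5
  Site C (9, 3): total = 871.2
  Site D (0, 7): total = 1571.6
  Site E (7, 8): total = 1266.0
Minimum is at Site C with total 871.2 km.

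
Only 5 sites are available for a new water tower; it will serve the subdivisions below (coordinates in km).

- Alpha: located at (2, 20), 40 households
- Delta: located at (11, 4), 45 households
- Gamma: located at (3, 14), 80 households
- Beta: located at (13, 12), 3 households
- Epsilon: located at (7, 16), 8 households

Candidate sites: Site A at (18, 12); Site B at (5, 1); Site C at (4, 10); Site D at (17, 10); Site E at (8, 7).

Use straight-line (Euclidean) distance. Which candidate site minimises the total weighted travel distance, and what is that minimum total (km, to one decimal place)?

Site C, total 1234.0 km

Total weighted distance at each candidate:
  Site A (18, 12): total = 2513.2
  Site B (5, 1): total = 2285.4
  Site C (4, 10): total = 1234.0
  Site D (17, 10): total = 2374.5
  Site E (8, 7): total = 1545.5
Minimum is at Site C with total 1234.0 km.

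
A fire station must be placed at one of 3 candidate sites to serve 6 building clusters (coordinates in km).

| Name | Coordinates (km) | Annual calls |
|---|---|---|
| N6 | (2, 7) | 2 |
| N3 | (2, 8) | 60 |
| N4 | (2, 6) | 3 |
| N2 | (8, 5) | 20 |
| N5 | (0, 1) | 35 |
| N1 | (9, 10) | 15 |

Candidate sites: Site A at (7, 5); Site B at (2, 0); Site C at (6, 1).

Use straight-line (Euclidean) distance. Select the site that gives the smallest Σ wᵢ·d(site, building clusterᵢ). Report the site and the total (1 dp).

Total weighted distance at each candidate:
  Site A (7, 5): total = 758.9
  Site B (2, 0): total = 929.6
  Site C (6, 1): total = 959.1
Minimum is at Site A with total 758.9 km.

Site A, total 758.9 km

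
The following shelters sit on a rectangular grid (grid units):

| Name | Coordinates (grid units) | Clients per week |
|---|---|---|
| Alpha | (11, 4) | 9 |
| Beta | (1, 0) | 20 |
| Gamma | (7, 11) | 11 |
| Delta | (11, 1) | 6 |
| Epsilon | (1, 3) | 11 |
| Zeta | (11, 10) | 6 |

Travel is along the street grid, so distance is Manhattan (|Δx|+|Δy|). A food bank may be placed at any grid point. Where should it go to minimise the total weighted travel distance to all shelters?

Manhattan distance separates: Σwᵢ(|x−xᵢ|+|y−yᵢ|) = Σwᵢ|x−xᵢ| + Σwᵢ|y−yᵢ|, so x and y are optimised independently as 1-D weighted medians.
Total weight W = 63; half = 31.5.
x-coordinate, sorted with cumulative weight:
  x=1 (Beta, w=20) cum 20
  x=1 (Epsilon, w=11) cum 31
  x=7 (Gamma, w=11) cum 42  ← median
  x=11 (Alpha, w=9) cum 51
  x=11 (Delta, w=6) cum 57
  x=11 (Zeta, w=6) cum 63
⇒ x* = 7
y-coordinate, sorted with cumulative weight:
  y=0 (Beta, w=20) cum 20
  y=1 (Delta, w=6) cum 26
  y=3 (Epsilon, w=11) cum 37  ← median
  y=4 (Alpha, w=9) cum 46
  y=10 (Zeta, w=6) cum 52
  y=11 (Gamma, w=11) cum 63
⇒ y* = 3

(7, 3)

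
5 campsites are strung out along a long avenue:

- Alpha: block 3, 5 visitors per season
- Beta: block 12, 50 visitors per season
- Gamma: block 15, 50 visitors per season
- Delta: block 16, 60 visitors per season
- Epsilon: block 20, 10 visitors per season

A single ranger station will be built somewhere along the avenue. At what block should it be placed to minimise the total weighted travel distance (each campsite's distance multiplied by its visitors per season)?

x = 15

For a sum of weighted absolute distances on a line, the optimum is the weighted median (not the mean). Total weight W = 175; half-weight = 87.5.
Sort by position and accumulate weight:
  block 3 (Alpha, w=5) → cum 5
  block 12 (Beta, w=50) → cum 55
  block 15 (Gamma, w=50) → cum 105  ≥ 87.5 → median here
  block 16 (Delta, w=60) → cum 165
  block 20 (Epsilon, w=10) → cum 175
Optimal location: block 15.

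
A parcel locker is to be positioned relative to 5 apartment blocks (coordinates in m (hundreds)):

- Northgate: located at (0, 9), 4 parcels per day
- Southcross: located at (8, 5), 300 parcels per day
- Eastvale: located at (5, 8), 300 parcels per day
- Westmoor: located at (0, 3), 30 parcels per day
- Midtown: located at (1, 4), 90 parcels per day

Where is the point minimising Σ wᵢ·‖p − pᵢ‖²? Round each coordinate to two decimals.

(5.51, 6.06)

The minimiser of Σwᵢ‖p−pᵢ‖² is the weighted centroid p* = (Σwᵢpᵢ)/(Σwᵢ).
Σwᵢ = 724.
Σwᵢxᵢ = 4·0 + 300·8 + 300·5 + 30·0 + 90·1 = 3990.
Σwᵢyᵢ = 4·9 + 300·5 + 300·8 + 30·3 + 90·4 = 4386.
x* = 3990/724 = 5.51, y* = 4386/724 = 6.06.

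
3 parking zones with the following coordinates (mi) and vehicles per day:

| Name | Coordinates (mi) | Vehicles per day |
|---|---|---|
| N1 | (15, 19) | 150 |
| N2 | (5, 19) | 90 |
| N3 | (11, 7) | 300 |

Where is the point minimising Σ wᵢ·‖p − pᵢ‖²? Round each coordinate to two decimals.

(11.11, 12.33)

The minimiser of Σwᵢ‖p−pᵢ‖² is the weighted centroid p* = (Σwᵢpᵢ)/(Σwᵢ).
Σwᵢ = 540.
Σwᵢxᵢ = 150·15 + 90·5 + 300·11 = 6000.
Σwᵢyᵢ = 150·19 + 90·19 + 300·7 = 6660.
x* = 6000/540 = 11.11, y* = 6660/540 = 12.33.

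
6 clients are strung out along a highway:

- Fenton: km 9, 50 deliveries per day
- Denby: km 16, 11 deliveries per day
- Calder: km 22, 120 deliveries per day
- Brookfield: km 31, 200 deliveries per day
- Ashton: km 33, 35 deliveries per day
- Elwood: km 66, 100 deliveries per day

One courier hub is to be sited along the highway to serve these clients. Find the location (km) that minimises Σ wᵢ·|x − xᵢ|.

x = 31

For a sum of weighted absolute distances on a line, the optimum is the weighted median (not the mean). Total weight W = 516; half-weight = 258.
Sort by position and accumulate weight:
  km 9 (Fenton, w=50) → cum 50
  km 16 (Denby, w=11) → cum 61
  km 22 (Calder, w=120) → cum 181
  km 31 (Brookfield, w=200) → cum 381  ≥ 258 → median here
  km 33 (Ashton, w=35) → cum 416
  km 66 (Elwood, w=100) → cum 516
Optimal location: km 31.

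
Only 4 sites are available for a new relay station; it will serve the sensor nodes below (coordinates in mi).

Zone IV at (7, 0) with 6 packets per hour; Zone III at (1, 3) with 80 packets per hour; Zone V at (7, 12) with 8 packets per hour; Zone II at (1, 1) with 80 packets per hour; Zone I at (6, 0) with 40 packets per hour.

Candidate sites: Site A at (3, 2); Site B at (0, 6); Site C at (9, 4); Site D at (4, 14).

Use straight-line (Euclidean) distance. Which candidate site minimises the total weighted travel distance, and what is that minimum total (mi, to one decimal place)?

Total weighted distance at each candidate:
  Site A (3, 2): total = 615.0
  Site B (0, 6): total = 1129.4
  Site C (9, 4): total = 1621.3
  Site D (4, 14): total = 2659.9
Minimum is at Site A with total 615.0 mi.

Site A, total 615.0 mi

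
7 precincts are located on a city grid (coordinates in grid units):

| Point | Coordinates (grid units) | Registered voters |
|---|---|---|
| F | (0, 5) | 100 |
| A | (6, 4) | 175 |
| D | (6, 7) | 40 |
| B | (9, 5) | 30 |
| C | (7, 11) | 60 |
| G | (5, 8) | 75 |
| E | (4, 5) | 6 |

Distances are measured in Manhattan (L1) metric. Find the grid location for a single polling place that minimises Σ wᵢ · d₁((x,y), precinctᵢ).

Manhattan distance separates: Σwᵢ(|x−xᵢ|+|y−yᵢ|) = Σwᵢ|x−xᵢ| + Σwᵢ|y−yᵢ|, so x and y are optimised independently as 1-D weighted medians.
Total weight W = 486; half = 243.
x-coordinate, sorted with cumulative weight:
  x=0 (F, w=100) cum 100
  x=4 (E, w=6) cum 106
  x=5 (G, w=75) cum 181
  x=6 (A, w=175) cum 356  ← median
  x=6 (D, w=40) cum 396
  x=7 (C, w=60) cum 456
  x=9 (B, w=30) cum 486
⇒ x* = 6
y-coordinate, sorted with cumulative weight:
  y=4 (A, w=175) cum 175
  y=5 (F, w=100) cum 275  ← median
  y=5 (B, w=30) cum 305
  y=5 (E, w=6) cum 311
  y=7 (D, w=40) cum 351
  y=8 (G, w=75) cum 426
  y=11 (C, w=60) cum 486
⇒ y* = 5

(6, 5)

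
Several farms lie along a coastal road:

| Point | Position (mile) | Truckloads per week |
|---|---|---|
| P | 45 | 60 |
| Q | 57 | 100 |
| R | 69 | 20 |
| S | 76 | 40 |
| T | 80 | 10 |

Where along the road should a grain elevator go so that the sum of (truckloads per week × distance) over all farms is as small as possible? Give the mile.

For a sum of weighted absolute distances on a line, the optimum is the weighted median (not the mean). Total weight W = 230; half-weight = 115.
Sort by position and accumulate weight:
  mile 45 (P, w=60) → cum 60
  mile 57 (Q, w=100) → cum 160  ≥ 115 → median here
  mile 69 (R, w=20) → cum 180
  mile 76 (S, w=40) → cum 220
  mile 80 (T, w=10) → cum 230
Optimal location: mile 57.

x = 57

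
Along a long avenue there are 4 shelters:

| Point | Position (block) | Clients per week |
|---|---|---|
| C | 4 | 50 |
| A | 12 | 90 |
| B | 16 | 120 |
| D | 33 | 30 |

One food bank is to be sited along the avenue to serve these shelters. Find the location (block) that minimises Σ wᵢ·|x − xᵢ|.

For a sum of weighted absolute distances on a line, the optimum is the weighted median (not the mean). Total weight W = 290; half-weight = 145.
Sort by position and accumulate weight:
  block 4 (C, w=50) → cum 50
  block 12 (A, w=90) → cum 140
  block 16 (B, w=120) → cum 260  ≥ 145 → median here
  block 33 (D, w=30) → cum 290
Optimal location: block 16.

x = 16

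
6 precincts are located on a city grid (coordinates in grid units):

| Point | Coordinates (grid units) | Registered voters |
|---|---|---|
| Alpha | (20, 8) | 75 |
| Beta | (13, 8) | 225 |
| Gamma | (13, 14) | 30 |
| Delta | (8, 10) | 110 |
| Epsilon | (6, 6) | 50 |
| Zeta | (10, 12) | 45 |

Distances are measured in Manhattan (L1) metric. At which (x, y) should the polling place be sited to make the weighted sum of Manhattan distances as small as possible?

(13, 8)

Manhattan distance separates: Σwᵢ(|x−xᵢ|+|y−yᵢ|) = Σwᵢ|x−xᵢ| + Σwᵢ|y−yᵢ|, so x and y are optimised independently as 1-D weighted medians.
Total weight W = 535; half = 267.5.
x-coordinate, sorted with cumulative weight:
  x=6 (Epsilon, w=50) cum 50
  x=8 (Delta, w=110) cum 160
  x=10 (Zeta, w=45) cum 205
  x=13 (Beta, w=225) cum 430  ← median
  x=13 (Gamma, w=30) cum 460
  x=20 (Alpha, w=75) cum 535
⇒ x* = 13
y-coordinate, sorted with cumulative weight:
  y=6 (Epsilon, w=50) cum 50
  y=8 (Alpha, w=75) cum 125
  y=8 (Beta, w=225) cum 350  ← median
  y=10 (Delta, w=110) cum 460
  y=12 (Zeta, w=45) cum 505
  y=14 (Gamma, w=30) cum 535
⇒ y* = 8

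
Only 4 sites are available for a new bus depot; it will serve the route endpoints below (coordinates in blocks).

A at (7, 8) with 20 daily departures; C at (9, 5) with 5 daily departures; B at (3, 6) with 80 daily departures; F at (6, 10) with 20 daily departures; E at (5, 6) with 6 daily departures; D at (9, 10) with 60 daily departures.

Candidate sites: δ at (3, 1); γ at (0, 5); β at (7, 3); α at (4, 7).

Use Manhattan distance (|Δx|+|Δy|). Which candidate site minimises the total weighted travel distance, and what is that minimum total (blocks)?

α, total 867 blocks

Total weighted distance at each candidate:
  δ (3, 1): total = 1852
  γ (0, 5): total = 1661
  β (7, 3): total = 1410
  α (4, 7): total = 867
Minimum is at α with total 867 blocks.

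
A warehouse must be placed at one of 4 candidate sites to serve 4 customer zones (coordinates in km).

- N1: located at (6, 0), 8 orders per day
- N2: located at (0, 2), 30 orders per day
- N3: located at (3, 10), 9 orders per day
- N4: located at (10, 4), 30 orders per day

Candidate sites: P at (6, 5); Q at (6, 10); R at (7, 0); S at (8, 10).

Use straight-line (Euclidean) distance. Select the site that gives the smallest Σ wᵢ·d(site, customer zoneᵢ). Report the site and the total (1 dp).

Total weighted distance at each candidate:
  P (6, 5): total = 417.4
  Q (6, 10): total = 623.3
  R (7, 0): total = 473.3
  S (8, 10): total = 655.7
Minimum is at P with total 417.4 km.

P, total 417.4 km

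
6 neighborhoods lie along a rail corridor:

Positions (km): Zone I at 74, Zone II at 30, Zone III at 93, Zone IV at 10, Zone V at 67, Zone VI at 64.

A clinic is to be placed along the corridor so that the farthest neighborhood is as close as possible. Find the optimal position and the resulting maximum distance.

The 1-center on a line is the midpoint of the two extreme points: leftmost at 10, rightmost at 93.
Optimal location = (10 + 93)/2 = 51.5; maximum distance = (93 − 10)/2 = 41.5.

location 51.5, max distance 41.5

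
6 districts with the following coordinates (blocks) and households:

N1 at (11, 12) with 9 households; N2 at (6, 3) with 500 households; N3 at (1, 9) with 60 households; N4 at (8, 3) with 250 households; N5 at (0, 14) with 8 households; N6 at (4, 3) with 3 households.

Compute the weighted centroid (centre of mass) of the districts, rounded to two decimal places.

The minimiser of Σwᵢ‖p−pᵢ‖² is the weighted centroid p* = (Σwᵢpᵢ)/(Σwᵢ).
Σwᵢ = 830.
Σwᵢxᵢ = 9·11 + 500·6 + 60·1 + 250·8 + 8·0 + 3·4 = 5171.
Σwᵢyᵢ = 9·12 + 500·3 + 60·9 + 250·3 + 8·14 + 3·3 = 3019.
x* = 5171/830 = 6.23, y* = 3019/830 = 3.64.

(6.23, 3.64)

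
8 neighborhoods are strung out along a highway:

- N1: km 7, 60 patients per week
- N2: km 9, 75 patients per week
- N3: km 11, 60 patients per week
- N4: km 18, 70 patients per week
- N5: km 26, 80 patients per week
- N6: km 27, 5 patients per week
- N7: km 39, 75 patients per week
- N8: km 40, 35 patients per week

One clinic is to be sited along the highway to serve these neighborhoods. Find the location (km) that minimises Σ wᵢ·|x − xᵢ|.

x = 18

For a sum of weighted absolute distances on a line, the optimum is the weighted median (not the mean). Total weight W = 460; half-weight = 230.
Sort by position and accumulate weight:
  km 7 (N1, w=60) → cum 60
  km 9 (N2, w=75) → cum 135
  km 11 (N3, w=60) → cum 195
  km 18 (N4, w=70) → cum 265  ≥ 230 → median here
  km 26 (N5, w=80) → cum 345
  km 27 (N6, w=5) → cum 350
  km 39 (N7, w=75) → cum 425
  km 40 (N8, w=35) → cum 460
Optimal location: km 18.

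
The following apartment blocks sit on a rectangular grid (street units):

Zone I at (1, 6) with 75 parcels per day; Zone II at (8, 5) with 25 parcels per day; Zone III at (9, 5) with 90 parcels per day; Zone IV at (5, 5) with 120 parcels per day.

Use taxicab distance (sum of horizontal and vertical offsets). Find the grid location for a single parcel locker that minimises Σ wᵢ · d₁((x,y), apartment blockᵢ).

Manhattan distance separates: Σwᵢ(|x−xᵢ|+|y−yᵢ|) = Σwᵢ|x−xᵢ| + Σwᵢ|y−yᵢ|, so x and y are optimised independently as 1-D weighted medians.
Total weight W = 310; half = 155.
x-coordinate, sorted with cumulative weight:
  x=1 (Zone I, w=75) cum 75
  x=5 (Zone IV, w=120) cum 195  ← median
  x=8 (Zone II, w=25) cum 220
  x=9 (Zone III, w=90) cum 310
⇒ x* = 5
y-coordinate, sorted with cumulative weight:
  y=5 (Zone II, w=25) cum 25
  y=5 (Zone III, w=90) cum 115
  y=5 (Zone IV, w=120) cum 235  ← median
  y=6 (Zone I, w=75) cum 310
⇒ y* = 5

(5, 5)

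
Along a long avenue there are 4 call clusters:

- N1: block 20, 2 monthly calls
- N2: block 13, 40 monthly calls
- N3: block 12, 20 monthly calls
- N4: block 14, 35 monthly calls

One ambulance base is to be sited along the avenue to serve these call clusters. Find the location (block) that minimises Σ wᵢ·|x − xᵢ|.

For a sum of weighted absolute distances on a line, the optimum is the weighted median (not the mean). Total weight W = 97; half-weight = 48.5.
Sort by position and accumulate weight:
  block 12 (N3, w=20) → cum 20
  block 13 (N2, w=40) → cum 60  ≥ 48.5 → median here
  block 14 (N4, w=35) → cum 95
  block 20 (N1, w=2) → cum 97
Optimal location: block 13.

x = 13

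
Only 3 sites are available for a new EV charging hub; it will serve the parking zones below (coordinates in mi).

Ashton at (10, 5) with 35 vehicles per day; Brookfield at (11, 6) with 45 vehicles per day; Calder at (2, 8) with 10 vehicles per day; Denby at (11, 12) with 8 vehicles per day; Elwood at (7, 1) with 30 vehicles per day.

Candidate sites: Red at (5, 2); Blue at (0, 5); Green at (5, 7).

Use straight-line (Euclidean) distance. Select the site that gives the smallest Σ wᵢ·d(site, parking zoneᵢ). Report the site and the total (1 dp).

Total weighted distance at each candidate:
  Red (5, 2): total = 756.0
  Blue (0, 5): total = 1229.3
  Green (5, 7): total = 746.0
Minimum is at Green with total 746.0 mi.

Green, total 746.0 mi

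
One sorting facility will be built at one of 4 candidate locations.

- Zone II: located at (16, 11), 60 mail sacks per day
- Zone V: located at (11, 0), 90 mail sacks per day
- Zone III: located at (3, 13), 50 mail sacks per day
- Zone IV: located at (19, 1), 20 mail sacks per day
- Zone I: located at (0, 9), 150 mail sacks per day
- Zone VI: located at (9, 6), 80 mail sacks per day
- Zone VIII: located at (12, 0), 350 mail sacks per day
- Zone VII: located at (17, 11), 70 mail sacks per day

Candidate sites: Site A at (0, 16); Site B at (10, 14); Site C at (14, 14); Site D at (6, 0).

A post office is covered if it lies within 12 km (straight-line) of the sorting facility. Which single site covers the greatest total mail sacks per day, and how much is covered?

Coverage radius r = 12 km; a point is covered iff (Δx)²+(Δy)² ≤ 12² = 144.
  Site A (0, 16): covers {Zone III, Zone I} → 200
  Site B (10, 14): covers {Zone II, Zone III, Zone I, Zone VI, Zone VII} → 410
  Site C (14, 14): covers {Zone II, Zone III, Zone VI, Zone VII} → 260
  Site D (6, 0): covers {Zone V, Zone I, Zone VI, Zone VIII} → 670
Maximum coverage at Site D: 670 mail sacks per day.

Site D, covering 670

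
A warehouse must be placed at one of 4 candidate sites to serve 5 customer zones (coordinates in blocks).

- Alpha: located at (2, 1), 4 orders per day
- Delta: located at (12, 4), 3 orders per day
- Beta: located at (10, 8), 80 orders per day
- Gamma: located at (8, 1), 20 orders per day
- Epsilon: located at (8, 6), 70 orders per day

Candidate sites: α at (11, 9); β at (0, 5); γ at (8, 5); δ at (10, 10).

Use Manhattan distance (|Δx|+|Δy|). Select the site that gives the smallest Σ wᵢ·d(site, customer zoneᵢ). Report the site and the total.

γ, total 605 blocks

Total weighted distance at each candidate:
  α (11, 9): total = 886
  β (0, 5): total = 1973
  γ (8, 5): total = 605
  δ (10, 10): total = 892
Minimum is at γ with total 605 blocks.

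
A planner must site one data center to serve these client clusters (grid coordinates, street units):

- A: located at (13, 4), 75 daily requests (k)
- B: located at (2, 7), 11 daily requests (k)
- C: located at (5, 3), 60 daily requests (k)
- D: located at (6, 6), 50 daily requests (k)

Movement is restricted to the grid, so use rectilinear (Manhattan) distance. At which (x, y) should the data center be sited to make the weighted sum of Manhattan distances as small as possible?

Manhattan distance separates: Σwᵢ(|x−xᵢ|+|y−yᵢ|) = Σwᵢ|x−xᵢ| + Σwᵢ|y−yᵢ|, so x and y are optimised independently as 1-D weighted medians.
Total weight W = 196; half = 98.
x-coordinate, sorted with cumulative weight:
  x=2 (B, w=11) cum 11
  x=5 (C, w=60) cum 71
  x=6 (D, w=50) cum 121  ← median
  x=13 (A, w=75) cum 196
⇒ x* = 6
y-coordinate, sorted with cumulative weight:
  y=3 (C, w=60) cum 60
  y=4 (A, w=75) cum 135  ← median
  y=6 (D, w=50) cum 185
  y=7 (B, w=11) cum 196
⇒ y* = 4

(6, 4)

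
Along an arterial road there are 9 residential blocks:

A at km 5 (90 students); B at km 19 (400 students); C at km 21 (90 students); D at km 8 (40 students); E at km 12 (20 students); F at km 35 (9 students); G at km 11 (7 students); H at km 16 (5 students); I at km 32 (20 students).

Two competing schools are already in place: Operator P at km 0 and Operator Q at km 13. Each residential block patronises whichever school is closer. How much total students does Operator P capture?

90

The indifferent point is the midpoint (0+13)/2 = 6.5; residential blocks left of it (closer to Operator P at 0) go to Operator P, those right go to Operator Q.
  A at 5 (w=90) → Operator P
  D at 8 (w=40) → Operator Q
  G at 11 (w=7) → Operator Q
  E at 12 (w=20) → Operator Q
  H at 16 (w=5) → Operator Q
  B at 19 (w=400) → Operator Q
  C at 21 (w=90) → Operator Q
  I at 32 (w=20) → Operator Q
  F at 35 (w=9) → Operator Q
Operator P captures 90; Operator Q captures 591.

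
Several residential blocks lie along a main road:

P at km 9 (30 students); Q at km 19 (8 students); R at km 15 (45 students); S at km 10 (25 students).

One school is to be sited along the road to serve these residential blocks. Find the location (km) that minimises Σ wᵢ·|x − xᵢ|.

For a sum of weighted absolute distances on a line, the optimum is the weighted median (not the mean). Total weight W = 108; half-weight = 54.
Sort by position and accumulate weight:
  km 9 (P, w=30) → cum 30
  km 10 (S, w=25) → cum 55  ≥ 54 → median here
  km 15 (R, w=45) → cum 100
  km 19 (Q, w=8) → cum 108
Optimal location: km 10.

x = 10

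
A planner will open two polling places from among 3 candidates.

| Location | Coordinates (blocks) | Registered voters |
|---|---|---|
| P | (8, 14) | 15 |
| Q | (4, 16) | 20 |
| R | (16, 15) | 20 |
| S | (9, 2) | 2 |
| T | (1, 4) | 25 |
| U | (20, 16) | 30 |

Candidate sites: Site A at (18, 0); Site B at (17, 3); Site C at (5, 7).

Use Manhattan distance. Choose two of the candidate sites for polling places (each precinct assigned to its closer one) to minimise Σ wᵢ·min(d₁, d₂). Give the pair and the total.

Evaluate every pair (each demand assigned to the nearer of the two):
  {Site B, Site C}: total = 1283
  {Site A, Site C}: total = 1423
  {Site A, Site B}: total = 2003
Best pair: {Site B, Site C} with total 1283.

{Site B, Site C}, total 1283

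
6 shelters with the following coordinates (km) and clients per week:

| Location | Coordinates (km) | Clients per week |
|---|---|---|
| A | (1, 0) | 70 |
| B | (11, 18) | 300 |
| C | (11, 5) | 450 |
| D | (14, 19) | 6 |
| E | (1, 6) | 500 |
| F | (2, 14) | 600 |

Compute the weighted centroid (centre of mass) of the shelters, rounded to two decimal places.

(5.25, 9.95)

The minimiser of Σwᵢ‖p−pᵢ‖² is the weighted centroid p* = (Σwᵢpᵢ)/(Σwᵢ).
Σwᵢ = 1926.
Σwᵢxᵢ = 70·1 + 300·11 + 450·11 + 6·14 + 500·1 + 600·2 = 10104.
Σwᵢyᵢ = 70·0 + 300·18 + 450·5 + 6·19 + 500·6 + 600·14 = 19164.
x* = 10104/1926 = 5.25, y* = 19164/1926 = 9.95.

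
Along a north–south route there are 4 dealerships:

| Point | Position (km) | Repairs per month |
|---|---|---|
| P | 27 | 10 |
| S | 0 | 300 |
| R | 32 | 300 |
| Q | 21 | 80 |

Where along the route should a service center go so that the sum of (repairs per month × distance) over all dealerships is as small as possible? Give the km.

For a sum of weighted absolute distances on a line, the optimum is the weighted median (not the mean). Total weight W = 690; half-weight = 345.
Sort by position and accumulate weight:
  km 0 (S, w=300) → cum 300
  km 21 (Q, w=80) → cum 380  ≥ 345 → median here
  km 27 (P, w=10) → cum 390
  km 32 (R, w=300) → cum 690
Optimal location: km 21.

x = 21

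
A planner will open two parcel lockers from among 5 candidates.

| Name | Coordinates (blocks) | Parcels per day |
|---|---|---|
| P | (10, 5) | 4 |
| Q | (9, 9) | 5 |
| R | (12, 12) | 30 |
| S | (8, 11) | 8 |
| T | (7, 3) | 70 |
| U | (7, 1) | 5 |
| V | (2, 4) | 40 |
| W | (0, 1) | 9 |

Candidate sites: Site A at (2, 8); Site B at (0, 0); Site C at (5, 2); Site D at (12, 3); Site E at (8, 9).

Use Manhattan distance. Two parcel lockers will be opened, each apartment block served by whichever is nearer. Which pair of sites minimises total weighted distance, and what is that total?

Evaluate every pair (each demand assigned to the nearer of the two):
  {Site C, Site E}: total = 734
  {Site C, Site D}: total = 906
  {Site A, Site C}: total = 1003
  {Site A, Site D}: total = 1024
  {Site A, Site E}: total = 1031
  {Site B, Site E}: total = 1034
  {Site B, Site D}: total = 1061
  {Site B, Site C}: total = 1127
  {Site D, Site E}: total = 1198
  {Site A, Site B}: total = 1485
Best pair: {Site C, Site E} with total 734.

{Site C, Site E}, total 734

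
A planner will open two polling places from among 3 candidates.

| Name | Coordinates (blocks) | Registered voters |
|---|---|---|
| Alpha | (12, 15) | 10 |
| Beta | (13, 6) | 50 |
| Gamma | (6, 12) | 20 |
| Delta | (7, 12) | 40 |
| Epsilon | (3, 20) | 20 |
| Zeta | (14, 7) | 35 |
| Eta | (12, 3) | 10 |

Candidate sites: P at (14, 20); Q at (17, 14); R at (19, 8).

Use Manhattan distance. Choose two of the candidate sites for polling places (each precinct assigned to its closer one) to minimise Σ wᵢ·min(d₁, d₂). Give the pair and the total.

{Q, R}, total 1930

Evaluate every pair (each demand assigned to the nearer of the two):
  {Q, R}: total = 1930
  {P, R}: total = 1940
  {P, Q}: total = 2130
Best pair: {Q, R} with total 1930.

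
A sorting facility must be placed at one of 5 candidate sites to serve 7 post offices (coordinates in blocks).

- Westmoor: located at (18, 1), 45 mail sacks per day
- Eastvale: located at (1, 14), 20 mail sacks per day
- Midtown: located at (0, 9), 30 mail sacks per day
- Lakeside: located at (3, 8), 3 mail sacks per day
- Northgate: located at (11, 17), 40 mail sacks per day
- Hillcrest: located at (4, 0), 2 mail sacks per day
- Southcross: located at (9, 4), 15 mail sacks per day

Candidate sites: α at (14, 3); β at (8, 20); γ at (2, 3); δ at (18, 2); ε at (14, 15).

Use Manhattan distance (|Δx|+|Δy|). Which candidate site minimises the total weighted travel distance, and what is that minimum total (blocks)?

α, total 2194 blocks

Total weighted distance at each candidate:
  α (14, 3): total = 2194
  β (8, 20): total = 2729
  γ (2, 3): total = 2358
  δ (18, 2): total = 2515
  ε (14, 15): total = 2234
Minimum is at α with total 2194 blocks.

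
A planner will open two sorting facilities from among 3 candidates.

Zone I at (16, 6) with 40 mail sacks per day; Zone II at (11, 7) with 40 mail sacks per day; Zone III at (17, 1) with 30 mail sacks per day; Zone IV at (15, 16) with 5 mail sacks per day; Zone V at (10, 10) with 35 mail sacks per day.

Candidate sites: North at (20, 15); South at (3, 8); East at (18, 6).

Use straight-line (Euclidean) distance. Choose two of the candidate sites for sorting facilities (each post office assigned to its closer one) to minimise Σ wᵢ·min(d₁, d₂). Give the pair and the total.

Evaluate every pair (each demand assigned to the nearer of the two):
  {South, East}: total = 822.8
  {North, East}: total = 854.4
  {North, South}: total = 1426.3
Best pair: {South, East} with total 822.8.

{South, East}, total 822.8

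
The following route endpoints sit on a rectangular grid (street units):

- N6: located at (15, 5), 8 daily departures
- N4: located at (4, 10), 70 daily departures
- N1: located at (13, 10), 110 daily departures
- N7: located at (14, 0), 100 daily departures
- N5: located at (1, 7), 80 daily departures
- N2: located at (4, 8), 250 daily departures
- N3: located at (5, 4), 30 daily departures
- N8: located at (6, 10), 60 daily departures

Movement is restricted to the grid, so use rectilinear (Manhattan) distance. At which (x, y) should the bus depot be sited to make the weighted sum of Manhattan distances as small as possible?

Manhattan distance separates: Σwᵢ(|x−xᵢ|+|y−yᵢ|) = Σwᵢ|x−xᵢ| + Σwᵢ|y−yᵢ|, so x and y are optimised independently as 1-D weighted medians.
Total weight W = 708; half = 354.
x-coordinate, sorted with cumulative weight:
  x=1 (N5, w=80) cum 80
  x=4 (N4, w=70) cum 150
  x=4 (N2, w=250) cum 400  ← median
  x=5 (N3, w=30) cum 430
  x=6 (N8, w=60) cum 490
  x=13 (N1, w=110) cum 600
  x=14 (N7, w=100) cum 700
  x=15 (N6, w=8) cum 708
⇒ x* = 4
y-coordinate, sorted with cumulative weight:
  y=0 (N7, w=100) cum 100
  y=4 (N3, w=30) cum 130
  y=5 (N6, w=8) cum 138
  y=7 (N5, w=80) cum 218
  y=8 (N2, w=250) cum 468  ← median
  y=10 (N4, w=70) cum 538
  y=10 (N1, w=110) cum 648
  y=10 (N8, w=60) cum 708
⇒ y* = 8

(4, 8)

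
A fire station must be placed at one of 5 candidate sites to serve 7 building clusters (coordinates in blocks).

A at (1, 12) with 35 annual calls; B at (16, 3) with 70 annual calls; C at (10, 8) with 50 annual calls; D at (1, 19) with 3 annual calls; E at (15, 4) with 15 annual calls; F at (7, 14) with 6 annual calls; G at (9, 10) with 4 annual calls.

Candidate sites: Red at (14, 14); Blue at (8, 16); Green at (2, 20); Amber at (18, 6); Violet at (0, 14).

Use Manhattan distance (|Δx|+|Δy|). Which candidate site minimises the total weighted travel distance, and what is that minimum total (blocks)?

Amber, total 1986 blocks

Total weighted distance at each candidate:
  Red (14, 14): total = 2232
  Blue (8, 16): total = 2716
  Green (2, 20): total = 4060
  Amber (18, 6): total = 1986
  Violet (0, 14): total = 3282
Minimum is at Amber with total 1986 blocks.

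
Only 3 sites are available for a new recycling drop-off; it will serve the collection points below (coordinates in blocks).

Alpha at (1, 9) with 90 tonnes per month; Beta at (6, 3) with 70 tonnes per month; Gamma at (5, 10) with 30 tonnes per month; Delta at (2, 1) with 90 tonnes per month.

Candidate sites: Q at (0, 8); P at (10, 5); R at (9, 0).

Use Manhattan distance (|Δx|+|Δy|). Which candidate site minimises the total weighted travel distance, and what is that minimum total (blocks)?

Total weighted distance at each candidate:
  Q (0, 8): total = 1970
  P (10, 5): total = 2970
  R (9, 0): total = 3090
Minimum is at Q with total 1970 blocks.

Q, total 1970 blocks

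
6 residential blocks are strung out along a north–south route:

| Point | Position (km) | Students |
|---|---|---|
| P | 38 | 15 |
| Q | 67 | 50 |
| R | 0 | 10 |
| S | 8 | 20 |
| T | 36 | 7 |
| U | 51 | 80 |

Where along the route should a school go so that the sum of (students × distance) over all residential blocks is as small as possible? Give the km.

x = 51

For a sum of weighted absolute distances on a line, the optimum is the weighted median (not the mean). Total weight W = 182; half-weight = 91.
Sort by position and accumulate weight:
  km 0 (R, w=10) → cum 10
  km 8 (S, w=20) → cum 30
  km 36 (T, w=7) → cum 37
  km 38 (P, w=15) → cum 52
  km 51 (U, w=80) → cum 132  ≥ 91 → median here
  km 67 (Q, w=50) → cum 182
Optimal location: km 51.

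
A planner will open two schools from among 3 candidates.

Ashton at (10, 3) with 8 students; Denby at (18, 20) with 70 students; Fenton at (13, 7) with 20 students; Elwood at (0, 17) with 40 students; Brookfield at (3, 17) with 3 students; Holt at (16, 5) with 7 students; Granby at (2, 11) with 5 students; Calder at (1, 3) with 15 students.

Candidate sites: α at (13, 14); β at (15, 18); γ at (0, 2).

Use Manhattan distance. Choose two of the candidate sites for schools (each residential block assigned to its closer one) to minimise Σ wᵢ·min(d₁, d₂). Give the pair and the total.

{β, γ}, total 1520

Evaluate every pair (each demand assigned to the nearer of the two):
  {β, γ}: total = 1520
  {α, β}: total = 1780
  {α, γ}: total = 1806
Best pair: {β, γ} with total 1520.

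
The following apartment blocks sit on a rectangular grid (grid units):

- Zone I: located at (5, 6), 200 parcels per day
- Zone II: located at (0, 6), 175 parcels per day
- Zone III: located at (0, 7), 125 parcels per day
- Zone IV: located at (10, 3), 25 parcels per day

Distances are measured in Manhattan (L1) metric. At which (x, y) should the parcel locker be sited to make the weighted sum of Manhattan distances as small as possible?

Manhattan distance separates: Σwᵢ(|x−xᵢ|+|y−yᵢ|) = Σwᵢ|x−xᵢ| + Σwᵢ|y−yᵢ|, so x and y are optimised independently as 1-D weighted medians.
Total weight W = 525; half = 262.5.
x-coordinate, sorted with cumulative weight:
  x=0 (Zone II, w=175) cum 175
  x=0 (Zone III, w=125) cum 300  ← median
  x=5 (Zone I, w=200) cum 500
  x=10 (Zone IV, w=25) cum 525
⇒ x* = 0
y-coordinate, sorted with cumulative weight:
  y=3 (Zone IV, w=25) cum 25
  y=6 (Zone I, w=200) cum 225
  y=6 (Zone II, w=175) cum 400  ← median
  y=7 (Zone III, w=125) cum 525
⇒ y* = 6

(0, 6)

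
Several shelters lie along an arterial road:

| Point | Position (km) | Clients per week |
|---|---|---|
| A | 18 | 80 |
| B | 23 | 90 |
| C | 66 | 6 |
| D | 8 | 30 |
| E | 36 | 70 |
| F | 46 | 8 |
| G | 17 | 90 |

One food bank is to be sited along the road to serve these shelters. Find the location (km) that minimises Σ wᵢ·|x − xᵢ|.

For a sum of weighted absolute distances on a line, the optimum is the weighted median (not the mean). Total weight W = 374; half-weight = 187.
Sort by position and accumulate weight:
  km 8 (D, w=30) → cum 30
  km 17 (G, w=90) → cum 120
  km 18 (A, w=80) → cum 200  ≥ 187 → median here
  km 23 (B, w=90) → cum 290
  km 36 (E, w=70) → cum 360
  km 46 (F, w=8) → cum 368
  km 66 (C, w=6) → cum 374
Optimal location: km 18.

x = 18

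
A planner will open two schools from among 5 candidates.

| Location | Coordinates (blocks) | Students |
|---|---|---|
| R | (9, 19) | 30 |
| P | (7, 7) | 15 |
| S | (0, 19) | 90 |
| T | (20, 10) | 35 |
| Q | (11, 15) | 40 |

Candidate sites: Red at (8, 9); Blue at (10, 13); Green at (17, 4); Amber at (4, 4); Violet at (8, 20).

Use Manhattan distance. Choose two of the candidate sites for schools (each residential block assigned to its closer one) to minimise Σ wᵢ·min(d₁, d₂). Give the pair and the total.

{Blue, Violet}, total 1580

Evaluate every pair (each demand assigned to the nearer of the two):
  {Blue, Violet}: total = 1580
  {Red, Violet}: total = 1690
  {Green, Violet}: total = 1700
  {Amber, Violet}: total = 2050
  {Blue, Green}: total = 2220
  {Red, Blue}: total = 2270
  {Blue, Amber}: total = 2315
  {Red, Green}: total = 2670
  {Red, Amber}: total = 2810
  {Green, Amber}: total = 3395
Best pair: {Blue, Violet} with total 1580.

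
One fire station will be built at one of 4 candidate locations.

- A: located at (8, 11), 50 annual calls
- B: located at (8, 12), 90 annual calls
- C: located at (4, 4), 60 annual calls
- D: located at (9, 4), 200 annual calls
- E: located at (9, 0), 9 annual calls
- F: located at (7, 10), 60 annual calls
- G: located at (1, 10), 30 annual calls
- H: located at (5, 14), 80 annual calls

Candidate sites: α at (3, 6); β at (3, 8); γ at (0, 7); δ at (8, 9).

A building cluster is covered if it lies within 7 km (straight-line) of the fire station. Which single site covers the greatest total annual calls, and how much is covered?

δ, covering 540

Coverage radius r = 7 km; a point is covered iff (Δx)²+(Δy)² ≤ 7² = 49.
  α (3, 6): covers {C, D, F, G} → 350
  β (3, 8): covers {A, B, C, F, G, H} → 370
  γ (0, 7): covers {C, G} → 90
  δ (8, 9): covers {A, B, C, D, F, H} → 540
Maximum coverage at δ: 540 annual calls.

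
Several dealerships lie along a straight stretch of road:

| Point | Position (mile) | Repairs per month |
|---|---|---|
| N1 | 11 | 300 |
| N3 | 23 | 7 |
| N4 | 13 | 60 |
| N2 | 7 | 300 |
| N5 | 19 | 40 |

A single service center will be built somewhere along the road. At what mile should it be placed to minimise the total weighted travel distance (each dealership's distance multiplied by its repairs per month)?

x = 11

For a sum of weighted absolute distances on a line, the optimum is the weighted median (not the mean). Total weight W = 707; half-weight = 353.5.
Sort by position and accumulate weight:
  mile 7 (N2, w=300) → cum 300
  mile 11 (N1, w=300) → cum 600  ≥ 353.5 → median here
  mile 13 (N4, w=60) → cum 660
  mile 19 (N5, w=40) → cum 700
  mile 23 (N3, w=7) → cum 707
Optimal location: mile 11.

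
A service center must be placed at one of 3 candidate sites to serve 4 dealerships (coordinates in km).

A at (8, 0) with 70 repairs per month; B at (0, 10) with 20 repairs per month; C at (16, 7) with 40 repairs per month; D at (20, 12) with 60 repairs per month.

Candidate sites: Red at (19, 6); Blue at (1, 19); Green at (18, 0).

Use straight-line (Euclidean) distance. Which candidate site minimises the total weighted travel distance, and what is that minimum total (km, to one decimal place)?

Total weighted distance at each candidate:
  Red (19, 6): total = 1756.9
  Blue (1, 19): total = 3581.8
  Green (18, 0): total = 2133.0
Minimum is at Red with total 1756.9 km.

Red, total 1756.9 km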